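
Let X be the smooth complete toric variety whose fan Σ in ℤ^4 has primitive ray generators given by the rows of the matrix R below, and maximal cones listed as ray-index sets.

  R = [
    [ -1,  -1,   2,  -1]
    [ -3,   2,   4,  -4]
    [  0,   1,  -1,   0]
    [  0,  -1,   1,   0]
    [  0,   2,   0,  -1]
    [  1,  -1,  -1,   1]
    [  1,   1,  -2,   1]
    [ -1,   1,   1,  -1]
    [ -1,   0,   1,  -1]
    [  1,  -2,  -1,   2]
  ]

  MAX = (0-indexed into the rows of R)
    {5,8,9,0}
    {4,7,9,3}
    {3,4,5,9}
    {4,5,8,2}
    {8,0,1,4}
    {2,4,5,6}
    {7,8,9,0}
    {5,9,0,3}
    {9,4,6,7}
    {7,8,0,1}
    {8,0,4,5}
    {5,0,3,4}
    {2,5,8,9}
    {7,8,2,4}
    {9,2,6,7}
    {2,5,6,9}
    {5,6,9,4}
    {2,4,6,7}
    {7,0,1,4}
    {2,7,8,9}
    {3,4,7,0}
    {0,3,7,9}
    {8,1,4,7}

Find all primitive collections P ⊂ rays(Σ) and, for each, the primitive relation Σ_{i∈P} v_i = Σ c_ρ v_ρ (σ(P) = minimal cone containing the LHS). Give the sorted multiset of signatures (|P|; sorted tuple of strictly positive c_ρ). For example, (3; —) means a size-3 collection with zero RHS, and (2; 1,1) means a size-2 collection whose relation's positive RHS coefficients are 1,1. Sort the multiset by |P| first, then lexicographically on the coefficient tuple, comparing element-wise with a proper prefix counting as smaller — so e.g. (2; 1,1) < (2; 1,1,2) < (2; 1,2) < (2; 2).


Σ has 16 primitive collections:

  P={0,6}:  v_{0} + v_{6} = 0  →  sig = (2; —)
  P={2,3}:  v_{2} + v_{3} = 0  →  sig = (2; —)
  P={5,7}:  v_{5} + v_{7} = 0  →  sig = (2; —)
  P={0,2}:  v_{0} + v_{2} = v_{8}  →  sig = (2; 1)
  P={3,8}:  v_{3} + v_{8} = v_{0}  →  sig = (2; 1)
  P={6,8}:  v_{6} + v_{8} = v_{2}  →  sig = (2; 1)
  P={1,9}:  v_{1} + v_{9} = v_{0} + v_{7}  →  sig = (2; 1,1)
  P={3,6}:  v_{3} + v_{6} = v_{4} + v_{9}  →  sig = (2; 1,1)
  P={1,5}:  v_{1} + v_{5} = v_{0} + v_{4} + v_{8}  →  sig = (2; 1,1,1)
  P={1,6}:  v_{1} + v_{6} = v_{4} + v_{7} + v_{8}  →  sig = (2; 1,1,1)
  P={1,2}:  v_{1} + v_{2} = v_{4} + v_{7} + 2·v_{8}  →  sig = (2; 1,1,2)
  P={1,3}:  v_{1} + v_{3} = 2·v_{0} + v_{4} + v_{7}  →  sig = (2; 1,1,2)
  P={4,8,9}:  v_{4} + v_{8} + v_{9} = 0  →  sig = (3; —)
  P={0,4,9}:  v_{0} + v_{4} + v_{9} = v_{3}  →  sig = (3; 1)
  P={2,4,9}:  v_{2} + v_{4} + v_{9} = v_{6}  →  sig = (3; 1)
  P={0,4,7,8}:  v_{0} + v_{4} + v_{7} + v_{8} = v_{1}  →  sig = (4; 1)

so the primitive-relation signature multiset is
    |P|=2: 12 collections, coeffs (), (), (), (1), (1), (1), (1,1), (1,1), (1,1,1), (1,1,1), (1,1,2), (1,1,2)
    |P|=3: 3 collections, coeffs (), (1), (1)
    |P|=4: 1 collection, coeffs (1)


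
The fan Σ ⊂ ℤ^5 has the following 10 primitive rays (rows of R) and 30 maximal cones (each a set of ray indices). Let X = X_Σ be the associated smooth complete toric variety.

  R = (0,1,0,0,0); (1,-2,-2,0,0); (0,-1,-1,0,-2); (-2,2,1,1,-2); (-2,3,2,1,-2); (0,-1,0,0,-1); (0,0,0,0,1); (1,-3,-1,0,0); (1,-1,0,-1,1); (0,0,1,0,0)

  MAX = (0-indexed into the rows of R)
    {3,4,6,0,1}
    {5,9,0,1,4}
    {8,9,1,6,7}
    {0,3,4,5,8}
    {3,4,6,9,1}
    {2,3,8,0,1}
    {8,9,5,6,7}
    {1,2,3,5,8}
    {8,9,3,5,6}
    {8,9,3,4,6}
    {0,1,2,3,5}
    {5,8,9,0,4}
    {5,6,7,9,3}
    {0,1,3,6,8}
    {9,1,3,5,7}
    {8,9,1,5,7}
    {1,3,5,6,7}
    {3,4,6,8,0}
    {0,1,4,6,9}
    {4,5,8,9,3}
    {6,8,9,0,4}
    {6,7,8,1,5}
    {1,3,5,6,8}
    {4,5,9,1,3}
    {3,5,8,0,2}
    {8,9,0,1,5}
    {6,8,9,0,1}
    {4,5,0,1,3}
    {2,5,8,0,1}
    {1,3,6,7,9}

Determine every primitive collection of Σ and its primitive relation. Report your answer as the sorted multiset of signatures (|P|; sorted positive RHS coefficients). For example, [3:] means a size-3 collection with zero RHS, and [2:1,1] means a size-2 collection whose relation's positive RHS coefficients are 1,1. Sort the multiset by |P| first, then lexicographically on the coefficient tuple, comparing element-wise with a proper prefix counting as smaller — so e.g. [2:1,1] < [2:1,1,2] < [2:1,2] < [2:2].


14 collections generate NE(X_Σ); each relation:

  • {0,7}:  v_{0} + v_{7} = v_{1} + v_{9} ; sig = [2:1,1]
  • {2,6}:  v_{2} + v_{6} = v_{1} + v_{3} + v_{8} ; sig = [2:1,1,1]
  • {4,7}:  v_{4} + v_{7} = v_{1} + v_{3} + 2·v_{9} ; sig = [2:1,1,2]
  • {2,7}:  v_{2} + v_{7} = v_{1} + 2·v_{5} ; sig = [2:1,2]
  • {2,9}:  v_{2} + v_{9} = v_{0} + 2·v_{5} ; sig = [2:1,2]
  • {2,4}:  v_{2} + v_{4} = 2·v_{0} + v_{3} + 2·v_{5} ; sig = [2:1,2,2]
  • {0,5,6}:  v_{0} + v_{5} + v_{6} = 0 ; sig = [3:]
  • {0,3,9}:  v_{0} + v_{3} + v_{9} = v_{4} ; sig = [3:1]
  • {1,4,8}:  v_{1} + v_{4} + v_{8} = v_{0} + v_{5} ; sig = [3:1,1]
  • {4,5,6}:  v_{4} + v_{5} + v_{6} = v_{3} + v_{9} ; sig = [3:1,1]
  • {3,7,8}:  v_{3} + v_{7} + v_{8} = 2·v_{5} + v_{6} ; sig = [3:1,2]
  • {1,3,8,9}:  v_{1} + v_{3} + v_{8} + v_{9} = v_{5} ; sig = [4:1]
  • {1,5,6,9}:  v_{1} + v_{5} + v_{6} + v_{9} = v_{7} ; sig = [4:1]
  • {0,1,3,5,8}:  v_{0} + v_{1} + v_{3} + v_{5} + v_{8} = v_{2} ; sig = [5:1]

Signatures (|P|; sorted positive RHS coefficients), sorted:
{ [2:1,1],  [2:1,1,1],  [2:1,1,2],  [2:1,2] ×2,  [2:1,2,2],  [3:],  [3:1],  [3:1,1] ×2,  [3:1,2],  [4:1] ×2,  [5:1] }


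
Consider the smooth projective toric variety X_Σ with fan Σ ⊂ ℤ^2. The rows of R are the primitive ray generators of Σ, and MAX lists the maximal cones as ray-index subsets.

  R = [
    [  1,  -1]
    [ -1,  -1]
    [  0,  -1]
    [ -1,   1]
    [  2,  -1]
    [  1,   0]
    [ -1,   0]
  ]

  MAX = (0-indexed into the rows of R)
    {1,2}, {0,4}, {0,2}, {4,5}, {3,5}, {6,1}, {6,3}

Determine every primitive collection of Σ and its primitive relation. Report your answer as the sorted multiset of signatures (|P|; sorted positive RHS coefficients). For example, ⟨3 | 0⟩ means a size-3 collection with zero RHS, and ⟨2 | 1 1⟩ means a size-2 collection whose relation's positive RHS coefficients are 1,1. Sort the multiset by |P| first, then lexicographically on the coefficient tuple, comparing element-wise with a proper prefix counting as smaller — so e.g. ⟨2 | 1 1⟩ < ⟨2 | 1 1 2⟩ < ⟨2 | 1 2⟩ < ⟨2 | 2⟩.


The 14 primitive collections of Σ (r=7, n=2):

  P={0,3}:  v_{0} + v_{3} = 0  ⟹  sig = ⟨2 | 0⟩
  P={5,6}:  v_{5} + v_{6} = 0  ⟹  sig = ⟨2 | 0⟩
  P={0,5}:  v_{0} + v_{5} = v_{4}  ⟹  sig = ⟨2 | 1⟩
  P={0,6}:  v_{0} + v_{6} = v_{2}  ⟹  sig = ⟨2 | 1⟩
  P={1,5}:  v_{1} + v_{5} = v_{2}  ⟹  sig = ⟨2 | 1⟩
  P={2,3}:  v_{2} + v_{3} = v_{6}  ⟹  sig = ⟨2 | 1⟩
  P={2,5}:  v_{2} + v_{5} = v_{0}  ⟹  sig = ⟨2 | 1⟩
  P={2,6}:  v_{2} + v_{6} = v_{1}  ⟹  sig = ⟨2 | 1⟩
  P={3,4}:  v_{3} + v_{4} = v_{5}  ⟹  sig = ⟨2 | 1⟩
  P={4,6}:  v_{4} + v_{6} = v_{0}  ⟹  sig = ⟨2 | 1⟩
  P={1,4}:  v_{1} + v_{4} = v_{0} + v_{2}  ⟹  sig = ⟨2 | 1 1⟩
  P={0,1}:  v_{0} + v_{1} = 2·v_{2}  ⟹  sig = ⟨2 | 2⟩
  P={1,3}:  v_{1} + v_{3} = 2·v_{6}  ⟹  sig = ⟨2 | 2⟩
  P={2,4}:  v_{2} + v_{4} = 2·v_{0}  ⟹  sig = ⟨2 | 2⟩

so the primitive-relation signature multiset is
[⟨2 | 0⟩, ⟨2 | 0⟩, ⟨2 | 1⟩, ⟨2 | 1⟩, ⟨2 | 1⟩, ⟨2 | 1⟩, ⟨2 | 1⟩, ⟨2 | 1⟩, ⟨2 | 1⟩, ⟨2 | 1⟩, ⟨2 | 1 1⟩, ⟨2 | 2⟩, ⟨2 | 2⟩, ⟨2 | 2⟩]


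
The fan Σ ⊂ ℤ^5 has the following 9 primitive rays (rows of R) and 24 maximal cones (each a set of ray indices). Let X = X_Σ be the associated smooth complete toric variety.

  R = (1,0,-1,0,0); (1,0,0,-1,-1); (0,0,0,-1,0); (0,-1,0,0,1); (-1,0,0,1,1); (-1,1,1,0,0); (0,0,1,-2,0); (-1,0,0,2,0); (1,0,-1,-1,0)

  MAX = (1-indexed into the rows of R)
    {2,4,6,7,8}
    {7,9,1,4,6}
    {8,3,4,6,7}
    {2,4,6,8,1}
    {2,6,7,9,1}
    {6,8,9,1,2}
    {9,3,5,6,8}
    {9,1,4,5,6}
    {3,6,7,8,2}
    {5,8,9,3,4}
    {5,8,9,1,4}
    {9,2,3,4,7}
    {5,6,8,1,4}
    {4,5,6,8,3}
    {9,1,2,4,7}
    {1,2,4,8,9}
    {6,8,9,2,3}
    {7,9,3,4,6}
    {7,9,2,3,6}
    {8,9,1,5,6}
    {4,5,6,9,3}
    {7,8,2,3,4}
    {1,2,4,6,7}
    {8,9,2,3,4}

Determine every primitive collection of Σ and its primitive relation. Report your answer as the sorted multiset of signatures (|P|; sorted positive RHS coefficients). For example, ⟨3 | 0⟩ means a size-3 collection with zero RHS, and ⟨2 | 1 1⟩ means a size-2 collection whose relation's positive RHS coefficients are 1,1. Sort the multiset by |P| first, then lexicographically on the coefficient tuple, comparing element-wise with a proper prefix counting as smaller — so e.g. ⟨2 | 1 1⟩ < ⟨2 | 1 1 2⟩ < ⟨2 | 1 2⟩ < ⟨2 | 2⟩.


8 collections generate NE(X_Σ); each relation:

  • {2,5}:  v_{2} + v_{5} = 0  so sig = ⟨2 | 0⟩
  • {1,3}:  v_{1} + v_{3} = v_{9}  so sig = ⟨2 | 1⟩
  • {5,7}:  v_{5} + v_{7} = v_{3} + v_{4} + v_{6}  so sig = ⟨2 | 1 1 1⟩
  • {1,7,8}:  v_{1} + v_{7} + v_{8} = 0  so sig = ⟨3 | 0⟩
  • {7,8,9}:  v_{7} + v_{8} + v_{9} = v_{3}  so sig = ⟨3 | 1⟩
  • {2,3,4,6}:  v_{2} + v_{3} + v_{4} + v_{6} = v_{7}  so sig = ⟨4 | 1⟩
  • {4,6,8,9}:  v_{4} + v_{6} + v_{8} + v_{9} = v_{5}  so sig = ⟨4 | 1⟩
  • {2,4,6,9}:  v_{2} + v_{4} + v_{6} + v_{9} = v_{1} + v_{7}  so sig = ⟨4 | 1 1⟩

so the primitive-relation signature multiset is
    |P|=2: 3 collections, coeffs (), (1), (1,1,1)
    |P|=3: 2 collections, coeffs (), (1)
    |P|=4: 3 collections, coeffs (1), (1), (1,1)


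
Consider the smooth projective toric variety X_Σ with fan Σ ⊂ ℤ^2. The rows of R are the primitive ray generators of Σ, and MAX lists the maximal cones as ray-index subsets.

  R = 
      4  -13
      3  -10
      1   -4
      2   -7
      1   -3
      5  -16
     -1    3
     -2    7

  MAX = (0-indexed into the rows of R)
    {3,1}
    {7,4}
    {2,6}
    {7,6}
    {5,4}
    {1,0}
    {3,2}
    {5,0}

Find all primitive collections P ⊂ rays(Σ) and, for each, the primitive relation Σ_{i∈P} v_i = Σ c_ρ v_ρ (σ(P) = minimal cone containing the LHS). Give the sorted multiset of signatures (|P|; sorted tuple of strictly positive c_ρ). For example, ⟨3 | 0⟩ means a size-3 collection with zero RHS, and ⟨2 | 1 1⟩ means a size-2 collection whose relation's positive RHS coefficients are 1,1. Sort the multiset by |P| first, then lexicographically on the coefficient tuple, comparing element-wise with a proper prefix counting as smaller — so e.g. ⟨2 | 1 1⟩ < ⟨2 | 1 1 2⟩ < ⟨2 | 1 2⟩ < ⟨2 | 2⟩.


Δ(Σ) — 8 vertices, 20 min non-faces:

  {3,7}:  v_{3} + v_{7} = 0  ⟹  sig = ⟨2 | 0⟩
  {4,6}:  v_{4} + v_{6} = 0  ⟹  sig = ⟨2 | 0⟩
  {0,4}:  v_{0} + v_{4} = v_{5}  ⟹  sig = ⟨2 | 1⟩
  {0,6}:  v_{0} + v_{6} = v_{1}  ⟹  sig = ⟨2 | 1⟩
  {1,4}:  v_{1} + v_{4} = v_{0}  ⟹  sig = ⟨2 | 1⟩
  {1,6}:  v_{1} + v_{6} = v_{3}  ⟹  sig = ⟨2 | 1⟩
  {1,7}:  v_{1} + v_{7} = v_{4}  ⟹  sig = ⟨2 | 1⟩
  {2,4}:  v_{2} + v_{4} = v_{3}  ⟹  sig = ⟨2 | 1⟩
  {2,7}:  v_{2} + v_{7} = v_{6}  ⟹  sig = ⟨2 | 1⟩
  {3,4}:  v_{3} + v_{4} = v_{1}  ⟹  sig = ⟨2 | 1⟩
  {3,6}:  v_{3} + v_{6} = v_{2}  ⟹  sig = ⟨2 | 1⟩
  {5,6}:  v_{5} + v_{6} = v_{0}  ⟹  sig = ⟨2 | 1⟩
  {0,2}:  v_{0} + v_{2} = v_{1} + v_{3}  ⟹  sig = ⟨2 | 1 1⟩
  {3,5}:  v_{3} + v_{5} = v_{0} + v_{1}  ⟹  sig = ⟨2 | 1 1⟩
  {0,3}:  v_{0} + v_{3} = 2·v_{1}  ⟹  sig = ⟨2 | 2⟩
  {0,7}:  v_{0} + v_{7} = 2·v_{4}  ⟹  sig = ⟨2 | 2⟩
  {1,2}:  v_{1} + v_{2} = 2·v_{3}  ⟹  sig = ⟨2 | 2⟩
  {1,5}:  v_{1} + v_{5} = 2·v_{0}  ⟹  sig = ⟨2 | 2⟩
  {2,5}:  v_{2} + v_{5} = 2·v_{1}  ⟹  sig = ⟨2 | 2⟩
  {5,7}:  v_{5} + v_{7} = 3·v_{4}  ⟹  sig = ⟨2 | 3⟩

Signatures (|P|; sorted positive RHS coefficients), sorted:
{ ⟨2 | 0⟩ ×2,  ⟨2 | 1⟩ ×10,  ⟨2 | 1 1⟩ ×2,  ⟨2 | 2⟩ ×5,  ⟨2 | 3⟩ }


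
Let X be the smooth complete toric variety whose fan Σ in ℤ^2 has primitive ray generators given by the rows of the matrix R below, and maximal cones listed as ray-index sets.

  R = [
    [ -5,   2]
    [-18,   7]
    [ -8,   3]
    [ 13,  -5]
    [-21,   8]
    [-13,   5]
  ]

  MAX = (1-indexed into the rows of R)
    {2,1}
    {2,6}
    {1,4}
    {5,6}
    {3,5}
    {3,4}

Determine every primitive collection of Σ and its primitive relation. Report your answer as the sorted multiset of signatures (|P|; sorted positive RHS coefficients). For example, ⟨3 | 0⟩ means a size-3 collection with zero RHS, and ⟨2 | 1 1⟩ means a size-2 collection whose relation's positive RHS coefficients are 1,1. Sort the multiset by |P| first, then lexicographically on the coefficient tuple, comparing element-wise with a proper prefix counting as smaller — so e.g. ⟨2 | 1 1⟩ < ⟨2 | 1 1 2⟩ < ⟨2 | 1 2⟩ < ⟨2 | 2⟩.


The 9 primitive collections of Σ (r=6, n=2):

  • {4,6}:  v_{4} + v_{6} = 0 ; sig = ⟨2 | 0⟩
  • {1,3}:  v_{1} + v_{3} = v_{6} ; sig = ⟨2 | 1⟩
  • {1,6}:  v_{1} + v_{6} = v_{2} ; sig = ⟨2 | 1⟩
  • {2,4}:  v_{2} + v_{4} = v_{1} ; sig = ⟨2 | 1⟩
  • {3,6}:  v_{3} + v_{6} = v_{5} ; sig = ⟨2 | 1⟩
  • {4,5}:  v_{4} + v_{5} = v_{3} ; sig = ⟨2 | 1⟩
  • {1,5}:  v_{1} + v_{5} = 2·v_{6} ; sig = ⟨2 | 2⟩
  • {2,3}:  v_{2} + v_{3} = 2·v_{6} ; sig = ⟨2 | 2⟩
  • {2,5}:  v_{2} + v_{5} = 3·v_{6} ; sig = ⟨2 | 3⟩

Sorted signature multiset PRS(X):
    |P|=2: 9 collections, coeffs (), (1), (1), (1), (1), (1), (2), (2), (3)


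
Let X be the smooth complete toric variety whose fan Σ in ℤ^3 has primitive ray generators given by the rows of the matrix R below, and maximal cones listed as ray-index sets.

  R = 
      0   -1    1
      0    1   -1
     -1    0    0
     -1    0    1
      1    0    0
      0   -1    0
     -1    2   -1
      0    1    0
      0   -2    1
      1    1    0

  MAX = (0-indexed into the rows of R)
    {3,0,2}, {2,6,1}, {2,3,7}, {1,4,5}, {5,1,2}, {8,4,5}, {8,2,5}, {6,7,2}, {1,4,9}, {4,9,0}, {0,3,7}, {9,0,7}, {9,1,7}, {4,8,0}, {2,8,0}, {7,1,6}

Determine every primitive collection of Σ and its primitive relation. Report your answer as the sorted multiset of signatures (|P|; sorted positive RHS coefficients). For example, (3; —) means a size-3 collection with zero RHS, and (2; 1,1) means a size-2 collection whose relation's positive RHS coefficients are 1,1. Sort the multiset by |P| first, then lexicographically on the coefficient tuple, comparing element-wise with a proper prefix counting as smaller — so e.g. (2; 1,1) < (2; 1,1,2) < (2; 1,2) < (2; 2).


23 collections generate NE(X_Σ); each relation:

  • {0,1}:  v_{0} + v_{1} = 0  so sig = (2; —)
  • {2,4}:  v_{2} + v_{4} = 0  so sig = (2; —)
  • {5,7}:  v_{5} + v_{7} = 0  so sig = (2; —)
  • {0,5}:  v_{0} + v_{5} = v_{8}  so sig = (2; 1)
  • {1,8}:  v_{1} + v_{8} = v_{5}  so sig = (2; 1)
  • {2,9}:  v_{2} + v_{9} = v_{7}  so sig = (2; 1)
  • {4,7}:  v_{4} + v_{7} = v_{9}  so sig = (2; 1)
  • {5,9}:  v_{5} + v_{9} = v_{4}  so sig = (2; 1)
  • {6,8}:  v_{6} + v_{8} = v_{2}  so sig = (2; 1)
  • {7,8}:  v_{7} + v_{8} = v_{0}  so sig = (2; 1)
  • {0,6}:  v_{0} + v_{6} = v_{2} + v_{7}  so sig = (2; 1,1)
  • {1,3}:  v_{1} + v_{3} = v_{2} + v_{7}  so sig = (2; 1,1)
  • {3,4}:  v_{3} + v_{4} = v_{0} + v_{7}  so sig = (2; 1,1)
  • {3,5}:  v_{3} + v_{5} = v_{0} + v_{2}  so sig = (2; 1,1)
  • {4,6}:  v_{4} + v_{6} = v_{1} + v_{7}  so sig = (2; 1,1)
  • {5,6}:  v_{5} + v_{6} = v_{1} + v_{2}  so sig = (2; 1,1)
  • {8,9}:  v_{8} + v_{9} = v_{0} + v_{4}  so sig = (2; 1,1)
  • {3,8}:  v_{3} + v_{8} = 2·v_{0} + v_{2}  so sig = (2; 1,2)
  • {3,9}:  v_{3} + v_{9} = v_{0} + 2·v_{7}  so sig = (2; 1,2)
  • {6,9}:  v_{6} + v_{9} = v_{1} + 2·v_{7}  so sig = (2; 1,2)
  • {3,6}:  v_{3} + v_{6} = 2·v_{2} + 2·v_{7}  so sig = (2; 2,2)
  • {0,2,7}:  v_{0} + v_{2} + v_{7} = v_{3}  so sig = (3; 1)
  • {1,2,7}:  v_{1} + v_{2} + v_{7} = v_{6}  so sig = (3; 1)

Sorted signature multiset PRS(X):
    |P|=2: 21 collections, coeffs (), (), (), (1), (1), (1), (1), (1), (1), (1), (1,1), (1,1), (1,1), (1,1), (1,1), (1,1), (1,1), (1,2), (1,2), (1,2), (2,2)
    |P|=3: 2 collections, coeffs (1), (1)


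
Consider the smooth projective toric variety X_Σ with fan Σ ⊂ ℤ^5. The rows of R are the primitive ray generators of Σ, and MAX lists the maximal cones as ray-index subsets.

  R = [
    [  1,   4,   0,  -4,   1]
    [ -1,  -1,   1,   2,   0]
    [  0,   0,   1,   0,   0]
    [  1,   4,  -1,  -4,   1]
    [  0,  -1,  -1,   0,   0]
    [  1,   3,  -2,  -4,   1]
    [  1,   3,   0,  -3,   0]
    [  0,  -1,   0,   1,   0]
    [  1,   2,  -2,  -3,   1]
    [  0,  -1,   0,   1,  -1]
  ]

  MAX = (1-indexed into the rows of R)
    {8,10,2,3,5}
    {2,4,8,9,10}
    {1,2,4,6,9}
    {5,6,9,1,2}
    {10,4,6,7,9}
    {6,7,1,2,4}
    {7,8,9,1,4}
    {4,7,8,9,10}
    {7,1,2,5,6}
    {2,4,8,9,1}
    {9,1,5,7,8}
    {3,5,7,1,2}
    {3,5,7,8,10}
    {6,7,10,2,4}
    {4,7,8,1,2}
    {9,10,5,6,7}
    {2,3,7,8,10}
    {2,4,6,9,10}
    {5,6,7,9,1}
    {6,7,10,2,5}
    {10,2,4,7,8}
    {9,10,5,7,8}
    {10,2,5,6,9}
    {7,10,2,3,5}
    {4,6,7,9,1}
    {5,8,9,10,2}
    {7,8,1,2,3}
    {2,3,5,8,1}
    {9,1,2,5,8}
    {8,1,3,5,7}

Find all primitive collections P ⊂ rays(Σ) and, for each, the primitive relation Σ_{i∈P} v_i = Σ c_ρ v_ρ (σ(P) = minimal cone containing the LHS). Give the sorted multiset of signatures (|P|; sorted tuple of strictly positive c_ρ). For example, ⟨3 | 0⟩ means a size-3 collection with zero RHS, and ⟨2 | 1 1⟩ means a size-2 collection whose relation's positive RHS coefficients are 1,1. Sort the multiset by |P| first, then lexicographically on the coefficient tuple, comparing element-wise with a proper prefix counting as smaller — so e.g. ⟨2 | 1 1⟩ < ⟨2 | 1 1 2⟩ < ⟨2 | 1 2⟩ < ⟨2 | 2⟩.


8 minimal non-faces of Δ(Σ) (on 10 rays):

  • {1,10}:  v_{1} + v_{10} = v_{7}  so sig = ⟨2 | 1⟩
  • {3,4}:  v_{3} + v_{4} = v_{1}  so sig = ⟨2 | 1⟩
  • {4,5}:  v_{4} + v_{5} = v_{6}  so sig = ⟨2 | 1⟩
  • {6,8}:  v_{6} + v_{8} = v_{9}  so sig = ⟨2 | 1⟩
  • {3,6}:  v_{3} + v_{6} = v_{1} + v_{5}  so sig = ⟨2 | 1 1⟩
  • {3,9}:  v_{3} + v_{9} = v_{1} + v_{5} + v_{8}  so sig = ⟨2 | 1 1 1⟩
  • {2,7,9}:  v_{2} + v_{7} + v_{9} = v_{4}  so sig = ⟨3 | 1⟩
  • {2,5,7,8}:  v_{2} + v_{5} + v_{7} + v_{8} = 0  so sig = ⟨4 | 0⟩

Signatures (|P|; sorted positive RHS coefficients), sorted:
[⟨2 | 1⟩, ⟨2 | 1⟩, ⟨2 | 1⟩, ⟨2 | 1⟩, ⟨2 | 1 1⟩, ⟨2 | 1 1 1⟩, ⟨3 | 1⟩, ⟨4 | 0⟩]


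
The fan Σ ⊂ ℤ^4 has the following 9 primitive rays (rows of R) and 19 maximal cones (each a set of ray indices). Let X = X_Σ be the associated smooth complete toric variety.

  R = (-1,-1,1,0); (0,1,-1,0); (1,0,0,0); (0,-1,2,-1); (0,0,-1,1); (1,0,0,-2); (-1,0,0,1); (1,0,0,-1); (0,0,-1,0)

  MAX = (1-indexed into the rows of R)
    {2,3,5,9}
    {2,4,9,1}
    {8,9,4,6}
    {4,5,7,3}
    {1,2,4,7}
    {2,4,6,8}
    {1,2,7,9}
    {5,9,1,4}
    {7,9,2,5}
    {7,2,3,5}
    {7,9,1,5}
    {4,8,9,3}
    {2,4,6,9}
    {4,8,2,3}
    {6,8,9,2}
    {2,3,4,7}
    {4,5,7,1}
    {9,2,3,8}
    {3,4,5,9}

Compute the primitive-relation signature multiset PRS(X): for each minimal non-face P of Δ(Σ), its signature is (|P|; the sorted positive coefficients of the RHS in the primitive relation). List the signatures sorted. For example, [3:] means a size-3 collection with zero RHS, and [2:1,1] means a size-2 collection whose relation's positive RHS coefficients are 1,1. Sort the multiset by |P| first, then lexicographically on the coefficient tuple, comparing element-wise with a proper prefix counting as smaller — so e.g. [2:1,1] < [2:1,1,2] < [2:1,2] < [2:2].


Minimal non-faces — 14 found among 9 rays, 19 max cones:

  {7,8}:  v_{7} + v_{8} = 0  so sig = [2:]
  {1,3}:  v_{1} + v_{3} = v_{4} + v_{5}  so sig = [2:1,1]
  {1,8}:  v_{1} + v_{8} = v_{4} + v_{9}  so sig = [2:1,1]
  {5,6}:  v_{5} + v_{6} = v_{8} + v_{9}  so sig = [2:1,1]
  {5,8}:  v_{5} + v_{8} = v_{3} + v_{9}  so sig = [2:1,1]
  {6,7}:  v_{6} + v_{7} = v_{2} + v_{4} + v_{9}  so sig = [2:1,1,1]
  {1,6}:  v_{1} + v_{6} = v_{2} + 2·v_{4} + 2·v_{9}  so sig = [2:1,2,2]
  {3,6}:  v_{3} + v_{6} = 2·v_{8}  so sig = [2:2]
  {2,4,5}:  v_{2} + v_{4} + v_{5} = 0  so sig = [3:]
  {3,7,9}:  v_{3} + v_{7} + v_{9} = v_{5}  so sig = [3:1]
  {4,7,9}:  v_{4} + v_{7} + v_{9} = v_{1}  so sig = [3:1]
  {1,2,5}:  v_{1} + v_{2} + v_{5} = v_{7} + v_{9}  so sig = [3:1,1]
  {2,3,4,9}:  v_{2} + v_{3} + v_{4} + v_{9} = v_{8}  so sig = [4:1]
  {2,4,8,9}:  v_{2} + v_{4} + v_{8} + v_{9} = v_{6}  so sig = [4:1]

Sorted signature multiset PRS(X):
    |P|=2: 8 collections, coeffs (), (1,1), (1,1), (1,1), (1,1), (1,1,1), (1,2,2), (2)
    |P|=3: 4 collections, coeffs (), (1), (1), (1,1)
    |P|=4: 2 collections, coeffs (1), (1)


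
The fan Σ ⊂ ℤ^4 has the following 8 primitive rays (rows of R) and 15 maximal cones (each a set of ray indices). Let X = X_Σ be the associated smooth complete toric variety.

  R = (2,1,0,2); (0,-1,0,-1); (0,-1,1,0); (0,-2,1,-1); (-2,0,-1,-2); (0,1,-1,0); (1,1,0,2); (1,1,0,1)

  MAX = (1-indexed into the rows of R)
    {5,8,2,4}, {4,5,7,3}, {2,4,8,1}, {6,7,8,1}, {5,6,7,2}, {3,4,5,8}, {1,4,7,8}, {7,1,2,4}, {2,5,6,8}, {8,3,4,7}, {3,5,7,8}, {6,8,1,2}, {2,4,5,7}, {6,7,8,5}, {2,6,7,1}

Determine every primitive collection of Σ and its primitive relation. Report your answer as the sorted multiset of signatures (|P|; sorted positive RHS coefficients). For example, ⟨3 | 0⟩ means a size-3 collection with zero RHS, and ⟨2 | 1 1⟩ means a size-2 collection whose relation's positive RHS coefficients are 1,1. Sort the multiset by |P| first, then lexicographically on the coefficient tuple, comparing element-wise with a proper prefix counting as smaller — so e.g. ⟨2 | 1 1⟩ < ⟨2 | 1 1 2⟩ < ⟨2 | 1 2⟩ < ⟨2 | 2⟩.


The 7 primitive collections of Σ (r=8, n=4):

  • {3,6}:  v_{3} + v_{6} = 0 ; sig = ⟨2 | 0⟩
  • {1,5}:  v_{1} + v_{5} = v_{6} ; sig = ⟨2 | 1⟩
  • {2,3}:  v_{2} + v_{3} = v_{4} ; sig = ⟨2 | 1⟩
  • {4,6}:  v_{4} + v_{6} = v_{2} ; sig = ⟨2 | 1⟩
  • {1,3}:  v_{1} + v_{3} = v_{4} + v_{7} + v_{8} ; sig = ⟨2 | 1 1 1⟩
  • {2,7,8}:  v_{2} + v_{7} + v_{8} = v_{1} ; sig = ⟨3 | 1⟩
  • {4,5,7,8}:  v_{4} + v_{5} + v_{7} + v_{8} = 0 ; sig = ⟨4 | 0⟩

so the primitive-relation signature multiset is
[⟨2 | 0⟩, ⟨2 | 1⟩, ⟨2 | 1⟩, ⟨2 | 1⟩, ⟨2 | 1 1 1⟩, ⟨3 | 1⟩, ⟨4 | 0⟩]


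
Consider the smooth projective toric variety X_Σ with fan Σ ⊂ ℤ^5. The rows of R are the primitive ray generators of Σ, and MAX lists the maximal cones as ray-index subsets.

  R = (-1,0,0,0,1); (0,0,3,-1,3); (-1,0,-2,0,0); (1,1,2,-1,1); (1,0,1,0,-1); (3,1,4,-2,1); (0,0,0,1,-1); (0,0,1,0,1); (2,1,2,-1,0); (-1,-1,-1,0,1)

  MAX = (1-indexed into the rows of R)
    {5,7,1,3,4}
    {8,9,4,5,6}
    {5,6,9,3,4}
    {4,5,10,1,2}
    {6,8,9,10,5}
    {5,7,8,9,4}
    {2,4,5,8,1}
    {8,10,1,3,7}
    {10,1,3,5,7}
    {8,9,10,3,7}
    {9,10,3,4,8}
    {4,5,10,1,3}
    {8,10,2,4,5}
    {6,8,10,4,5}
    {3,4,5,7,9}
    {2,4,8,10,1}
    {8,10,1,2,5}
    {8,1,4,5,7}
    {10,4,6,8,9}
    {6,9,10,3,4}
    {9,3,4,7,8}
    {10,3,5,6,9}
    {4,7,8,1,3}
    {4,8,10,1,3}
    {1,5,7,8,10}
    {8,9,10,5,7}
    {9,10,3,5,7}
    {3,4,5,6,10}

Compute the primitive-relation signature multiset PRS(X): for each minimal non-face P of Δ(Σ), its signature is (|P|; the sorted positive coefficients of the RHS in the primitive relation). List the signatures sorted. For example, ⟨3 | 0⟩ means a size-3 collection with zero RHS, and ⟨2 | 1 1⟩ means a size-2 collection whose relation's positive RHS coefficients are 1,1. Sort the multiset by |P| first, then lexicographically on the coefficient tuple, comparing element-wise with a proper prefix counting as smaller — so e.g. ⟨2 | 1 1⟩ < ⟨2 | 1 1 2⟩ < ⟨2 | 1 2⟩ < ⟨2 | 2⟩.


Primitive collections (12):

  {1,9}:  v_{1} + v_{9} = v_{4}  so sig = ⟨2 | 1⟩
  {2,3}:  v_{2} + v_{3} = v_{1} + v_{4} + v_{10}  so sig = ⟨2 | 1 1 1⟩
  {6,7}:  v_{6} + v_{7} = v_{5} + v_{8} + v_{9}  so sig = ⟨2 | 1 1 1⟩
  {2,9}:  v_{2} + v_{9} = 2·v_{4} + v_{5} + v_{8} + v_{10}  so sig = ⟨2 | 1 1 1 2⟩
  {1,6}:  v_{1} + v_{6} = 2·v_{4} + v_{5} + v_{10}  so sig = ⟨2 | 1 1 2⟩
  {2,7}:  v_{2} + v_{7} = v_{1} + v_{5} + 2·v_{8}  so sig = ⟨2 | 1 1 2⟩
  {2,6}:  v_{2} + v_{6} = 3·v_{4} + 2·v_{5} + v_{8} + 2·v_{10}  so sig = ⟨2 | 1 2 2 3⟩
  {3,5,8}:  v_{3} + v_{5} + v_{8} = 0  so sig = ⟨3 | 0⟩
  {4,7,10}:  v_{4} + v_{7} + v_{10} = v_{8}  so sig = ⟨3 | 1⟩
  {3,6,8}:  v_{3} + v_{6} + v_{8} = v_{4} + v_{9} + v_{10}  so sig = ⟨3 | 1 1 1⟩
  {4,5,9,10}:  v_{4} + v_{5} + v_{9} + v_{10} = v_{6}  so sig = ⟨4 | 1⟩
  {1,4,5,8,10}:  v_{1} + v_{4} + v_{5} + v_{8} + v_{10} = v_{2}  so sig = ⟨5 | 1⟩

Sorted signature multiset PRS(X):
[⟨2 | 1⟩, ⟨2 | 1 1 1⟩, ⟨2 | 1 1 1⟩, ⟨2 | 1 1 1 2⟩, ⟨2 | 1 1 2⟩, ⟨2 | 1 1 2⟩, ⟨2 | 1 2 2 3⟩, ⟨3 | 0⟩, ⟨3 | 1⟩, ⟨3 | 1 1 1⟩, ⟨4 | 1⟩, ⟨5 | 1⟩]


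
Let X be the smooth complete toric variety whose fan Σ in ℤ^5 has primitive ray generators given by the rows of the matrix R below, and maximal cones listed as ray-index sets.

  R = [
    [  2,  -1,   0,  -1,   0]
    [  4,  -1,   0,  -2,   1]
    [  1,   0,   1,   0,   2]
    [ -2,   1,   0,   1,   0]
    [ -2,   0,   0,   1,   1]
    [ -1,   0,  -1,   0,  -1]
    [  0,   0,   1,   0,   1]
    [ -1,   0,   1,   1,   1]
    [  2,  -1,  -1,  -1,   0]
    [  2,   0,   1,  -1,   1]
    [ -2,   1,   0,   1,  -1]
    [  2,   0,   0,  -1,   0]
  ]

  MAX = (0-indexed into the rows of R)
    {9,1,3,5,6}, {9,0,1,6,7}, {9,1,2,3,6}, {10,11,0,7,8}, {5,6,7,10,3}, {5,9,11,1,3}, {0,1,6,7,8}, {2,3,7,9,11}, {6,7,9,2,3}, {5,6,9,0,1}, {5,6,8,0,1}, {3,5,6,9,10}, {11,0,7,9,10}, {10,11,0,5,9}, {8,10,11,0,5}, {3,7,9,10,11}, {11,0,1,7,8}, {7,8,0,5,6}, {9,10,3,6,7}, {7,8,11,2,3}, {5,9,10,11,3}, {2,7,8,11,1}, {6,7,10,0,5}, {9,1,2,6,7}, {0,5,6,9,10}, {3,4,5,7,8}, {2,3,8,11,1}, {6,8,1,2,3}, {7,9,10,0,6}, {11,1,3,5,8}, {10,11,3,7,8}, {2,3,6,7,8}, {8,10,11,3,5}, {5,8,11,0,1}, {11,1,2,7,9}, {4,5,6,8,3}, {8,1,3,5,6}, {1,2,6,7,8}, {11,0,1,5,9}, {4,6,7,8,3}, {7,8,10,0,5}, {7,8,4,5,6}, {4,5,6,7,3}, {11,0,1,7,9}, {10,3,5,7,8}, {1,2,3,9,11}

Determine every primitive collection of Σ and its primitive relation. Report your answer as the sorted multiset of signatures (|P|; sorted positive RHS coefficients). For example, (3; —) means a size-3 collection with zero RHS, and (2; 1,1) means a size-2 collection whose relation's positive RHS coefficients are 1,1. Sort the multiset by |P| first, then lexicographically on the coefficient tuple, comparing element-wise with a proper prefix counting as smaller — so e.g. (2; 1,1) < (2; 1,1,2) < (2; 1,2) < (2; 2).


|primitive collections| = 19. Relations:

  P={0,3}:  v_{0} + v_{3} = 0  →  sig = (2; —)
  P={1,10}:  v_{1} + v_{10} = v_{11}  →  sig = (2; 1)
  P={6,11}:  v_{6} + v_{11} = v_{9}  →  sig = (2; 1)
  P={8,9}:  v_{8} + v_{9} = v_{1}  →  sig = (2; 1)
  P={0,2}:  v_{0} + v_{2} = v_{1} + v_{7}  →  sig = (2; 1,1)
  P={2,5}:  v_{2} + v_{5} = v_{3} + v_{6} + v_{8}  →  sig = (2; 1,1,1)
  P={2,10}:  v_{2} + v_{10} = v_{3} + v_{7} + v_{11}  →  sig = (2; 1,1,1)
  P={4,10}:  v_{4} + v_{10} = v_{3} + v_{5} + v_{7}  →  sig = (2; 1,1,1)
  P={4,11}:  v_{4} + v_{11} = v_{3} + v_{6} + v_{8}  →  sig = (2; 1,1,1)
  P={0,4}:  v_{0} + v_{4} = v_{5} + v_{6} + v_{7} + v_{8}  →  sig = (2; 1,1,1,1)
  P={4,9}:  v_{4} + v_{9} = v_{3} + 2·v_{6} + v_{8}  →  sig = (2; 1,1,2)
  P={1,4}:  v_{1} + v_{4} = v_{3} + 2·v_{6} + 2·v_{8}  →  sig = (2; 1,2,2)
  P={2,4}:  v_{2} + v_{4} = 2·v_{3} + 2·v_{6} + v_{7} + 2·v_{8}  →  sig = (2; 1,2,2,2)
  P={5,7,11}:  v_{5} + v_{7} + v_{11} = 0  →  sig = (3; —)
  P={6,8,10}:  v_{6} + v_{8} + v_{10} = 0  →  sig = (3; —)
  P={1,3,7}:  v_{1} + v_{3} + v_{7} = v_{2}  →  sig = (3; 1)
  P={5,7,9}:  v_{5} + v_{7} + v_{9} = v_{6}  →  sig = (3; 1)
  P={1,5,7}:  v_{1} + v_{5} + v_{7} = v_{6} + v_{8}  →  sig = (3; 1,1)
  P={3,5,6,7,8}:  v_{3} + v_{5} + v_{6} + v_{7} + v_{8} = v_{4}  →  sig = (5; 1)

so the primitive-relation signature multiset is
[(2; —), (2; 1), (2; 1), (2; 1), (2; 1,1), (2; 1,1,1), (2; 1,1,1), (2; 1,1,1), (2; 1,1,1), (2; 1,1,1,1), (2; 1,1,2), (2; 1,2,2), (2; 1,2,2,2), (3; —), (3; —), (3; 1), (3; 1), (3; 1,1), (5; 1)]


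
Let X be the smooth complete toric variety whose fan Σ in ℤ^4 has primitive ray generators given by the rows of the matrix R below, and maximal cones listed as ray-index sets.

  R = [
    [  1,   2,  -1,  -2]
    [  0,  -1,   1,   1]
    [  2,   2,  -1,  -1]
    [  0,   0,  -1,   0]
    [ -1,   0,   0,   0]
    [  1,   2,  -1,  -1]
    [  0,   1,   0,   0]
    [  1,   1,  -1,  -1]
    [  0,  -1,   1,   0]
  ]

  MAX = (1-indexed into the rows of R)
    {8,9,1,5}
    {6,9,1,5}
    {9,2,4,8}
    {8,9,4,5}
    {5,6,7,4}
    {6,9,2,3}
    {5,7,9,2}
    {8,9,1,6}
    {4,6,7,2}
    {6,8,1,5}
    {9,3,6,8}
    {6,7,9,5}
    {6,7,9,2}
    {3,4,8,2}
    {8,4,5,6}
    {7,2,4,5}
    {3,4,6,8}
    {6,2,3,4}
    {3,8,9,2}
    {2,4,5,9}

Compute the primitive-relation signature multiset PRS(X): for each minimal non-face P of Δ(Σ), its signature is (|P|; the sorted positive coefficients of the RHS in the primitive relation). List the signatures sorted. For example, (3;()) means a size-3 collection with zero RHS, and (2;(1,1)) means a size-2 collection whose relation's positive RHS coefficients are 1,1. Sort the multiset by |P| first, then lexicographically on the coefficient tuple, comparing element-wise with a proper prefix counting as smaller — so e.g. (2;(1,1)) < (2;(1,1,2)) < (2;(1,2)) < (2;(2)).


Σ has 14 primitive collections:

  P={3,5}:  v_{3} + v_{5} = v_{6}  →  sig = (2;(1))
  P={7,8}:  v_{7} + v_{8} = v_{6}  →  sig = (2;(1))
  P={1,2}:  v_{1} + v_{2} = v_{6} + v_{9}  →  sig = (2;(1,1))
  P={1,3}:  v_{1} + v_{3} = 2·v_{6} + v_{8} + v_{9}  →  sig = (2;(1,1,2))
  P={1,7}:  v_{1} + v_{7} = v_{5} + 2·v_{6} + v_{9}  →  sig = (2;(1,1,2))
  P={1,4}:  v_{1} + v_{4} = v_{5} + 2·v_{8}  →  sig = (2;(1,2))
  P={3,7}:  v_{3} + v_{7} = v_{2} + 2·v_{6}  →  sig = (2;(1,2))
  P={2,5,8}:  v_{2} + v_{5} + v_{8} = 0  →  sig = (3;())
  P={4,7,9}:  v_{4} + v_{7} + v_{9} = 0  →  sig = (3;())
  P={2,5,6}:  v_{2} + v_{5} + v_{6} = v_{7}  →  sig = (3;(1))
  P={2,6,8}:  v_{2} + v_{6} + v_{8} = v_{3}  →  sig = (3;(1))
  P={4,6,9}:  v_{4} + v_{6} + v_{9} = v_{8}  →  sig = (3;(1))
  P={3,4,9}:  v_{3} + v_{4} + v_{9} = v_{2} + 2·v_{8}  →  sig = (3;(1,2))
  P={5,6,8,9}:  v_{5} + v_{6} + v_{8} + v_{9} = v_{1}  →  sig = (4;(1))

so the primitive-relation signature multiset is
    (2;(1))
    (2;(1))
    (2;(1,1))
    (2;(1,1,2))
    (2;(1,1,2))
    (2;(1,2))
    (2;(1,2))
    (3;())
    (3;())
    (3;(1))
    (3;(1))
    (3;(1))
    (3;(1,2))
    (4;(1))


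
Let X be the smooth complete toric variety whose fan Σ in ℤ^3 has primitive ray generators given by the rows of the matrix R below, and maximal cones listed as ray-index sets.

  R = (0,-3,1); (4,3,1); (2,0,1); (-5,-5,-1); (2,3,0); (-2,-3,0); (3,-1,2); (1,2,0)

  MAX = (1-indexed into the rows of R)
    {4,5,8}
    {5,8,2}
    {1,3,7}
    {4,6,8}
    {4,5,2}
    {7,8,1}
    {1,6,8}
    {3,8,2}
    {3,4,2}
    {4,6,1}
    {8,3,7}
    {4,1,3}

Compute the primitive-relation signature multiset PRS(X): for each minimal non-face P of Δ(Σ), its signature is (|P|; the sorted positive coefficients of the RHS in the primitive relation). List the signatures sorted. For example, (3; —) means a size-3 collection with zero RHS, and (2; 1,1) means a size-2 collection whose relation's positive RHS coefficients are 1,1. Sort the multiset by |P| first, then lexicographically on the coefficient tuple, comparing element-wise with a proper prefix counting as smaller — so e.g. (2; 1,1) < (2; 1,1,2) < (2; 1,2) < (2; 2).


Σ has 14 primitive collections:

  {5,6}:  v_{5} + v_{6} = 0  so sig = (2; —)
  {1,5}:  v_{1} + v_{5} = v_{3}  so sig = (2; 1)
  {2,6}:  v_{2} + v_{6} = v_{3}  so sig = (2; 1)
  {3,5}:  v_{3} + v_{5} = v_{2}  so sig = (2; 1)
  {3,6}:  v_{3} + v_{6} = v_{1}  so sig = (2; 1)
  {4,7}:  v_{4} + v_{7} = v_{1} + v_{6}  so sig = (2; 1,1)
  {5,7}:  v_{5} + v_{7} = 2·v_{3} + v_{8}  so sig = (2; 1,2)
  {6,7}:  v_{6} + v_{7} = 2·v_{1} + v_{8}  so sig = (2; 1,2)
  {2,7}:  v_{2} + v_{7} = 3·v_{3} + v_{8}  so sig = (2; 1,3)
  {1,2}:  v_{1} + v_{2} = 2·v_{3}  so sig = (2; 2)
  {2,4,8}:  v_{2} + v_{4} + v_{8} = 0  so sig = (3; —)
  {1,3,8}:  v_{1} + v_{3} + v_{8} = v_{7}  so sig = (3; 1)
  {3,4,8}:  v_{3} + v_{4} + v_{8} = v_{6}  so sig = (3; 1)
  {1,4,8}:  v_{1} + v_{4} + v_{8} = 2·v_{6}  so sig = (3; 2)

so the primitive-relation signature multiset is
{ (2; —),  (2; 1) ×4,  (2; 1,1),  (2; 1,2) ×2,  (2; 1,3),  (2; 2),  (3; —),  (3; 1) ×2,  (3; 2) }


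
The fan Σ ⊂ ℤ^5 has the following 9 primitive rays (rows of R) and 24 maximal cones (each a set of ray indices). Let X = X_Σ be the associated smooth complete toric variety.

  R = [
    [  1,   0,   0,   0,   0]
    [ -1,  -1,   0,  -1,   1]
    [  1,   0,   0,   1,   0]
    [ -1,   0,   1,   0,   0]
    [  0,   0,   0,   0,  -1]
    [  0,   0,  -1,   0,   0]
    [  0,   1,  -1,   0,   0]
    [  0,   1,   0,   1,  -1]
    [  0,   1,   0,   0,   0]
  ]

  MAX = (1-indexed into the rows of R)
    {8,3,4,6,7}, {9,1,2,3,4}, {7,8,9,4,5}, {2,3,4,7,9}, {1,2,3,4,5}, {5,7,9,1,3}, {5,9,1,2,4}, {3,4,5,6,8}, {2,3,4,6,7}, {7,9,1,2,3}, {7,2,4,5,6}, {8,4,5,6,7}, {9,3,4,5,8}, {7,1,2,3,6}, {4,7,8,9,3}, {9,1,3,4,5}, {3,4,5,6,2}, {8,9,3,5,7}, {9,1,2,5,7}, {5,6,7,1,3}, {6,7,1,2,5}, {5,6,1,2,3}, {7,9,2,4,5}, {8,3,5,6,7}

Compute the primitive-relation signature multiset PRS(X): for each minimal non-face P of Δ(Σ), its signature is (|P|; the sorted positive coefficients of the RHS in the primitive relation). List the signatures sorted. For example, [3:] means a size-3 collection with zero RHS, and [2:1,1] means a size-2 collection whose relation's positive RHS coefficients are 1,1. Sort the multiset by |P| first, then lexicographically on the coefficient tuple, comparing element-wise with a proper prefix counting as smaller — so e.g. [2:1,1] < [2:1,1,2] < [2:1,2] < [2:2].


Minimal non-faces — 8 found among 9 rays, 24 max cones:

  P={6,9}:  v_{6} + v_{9} = v_{7} ; sig = [2:1]
  P={2,8}:  v_{2} + v_{8} = v_{4} + v_{6} ; sig = [2:1,1]
  P={1,8}:  v_{1} + v_{8} = v_{3} + v_{5} + v_{9} ; sig = [2:1,1,1]
  P={1,4,6}:  v_{1} + v_{4} + v_{6} = 0 ; sig = [3:]
  P={1,4,7}:  v_{1} + v_{4} + v_{7} = v_{9} ; sig = [3:1]
  P={2,3,5,9}:  v_{2} + v_{3} + v_{5} + v_{9} = 0 ; sig = [4:]
  P={2,3,5,7}:  v_{2} + v_{3} + v_{5} + v_{7} = v_{6} ; sig = [4:1]
  P={3,4,5,7}:  v_{3} + v_{4} + v_{5} + v_{7} = v_{8} ; sig = [4:1]

Hence PRS(X_Σ) =
{ [2:1],  [2:1,1],  [2:1,1,1],  [3:],  [3:1],  [4:],  [4:1] ×2 }


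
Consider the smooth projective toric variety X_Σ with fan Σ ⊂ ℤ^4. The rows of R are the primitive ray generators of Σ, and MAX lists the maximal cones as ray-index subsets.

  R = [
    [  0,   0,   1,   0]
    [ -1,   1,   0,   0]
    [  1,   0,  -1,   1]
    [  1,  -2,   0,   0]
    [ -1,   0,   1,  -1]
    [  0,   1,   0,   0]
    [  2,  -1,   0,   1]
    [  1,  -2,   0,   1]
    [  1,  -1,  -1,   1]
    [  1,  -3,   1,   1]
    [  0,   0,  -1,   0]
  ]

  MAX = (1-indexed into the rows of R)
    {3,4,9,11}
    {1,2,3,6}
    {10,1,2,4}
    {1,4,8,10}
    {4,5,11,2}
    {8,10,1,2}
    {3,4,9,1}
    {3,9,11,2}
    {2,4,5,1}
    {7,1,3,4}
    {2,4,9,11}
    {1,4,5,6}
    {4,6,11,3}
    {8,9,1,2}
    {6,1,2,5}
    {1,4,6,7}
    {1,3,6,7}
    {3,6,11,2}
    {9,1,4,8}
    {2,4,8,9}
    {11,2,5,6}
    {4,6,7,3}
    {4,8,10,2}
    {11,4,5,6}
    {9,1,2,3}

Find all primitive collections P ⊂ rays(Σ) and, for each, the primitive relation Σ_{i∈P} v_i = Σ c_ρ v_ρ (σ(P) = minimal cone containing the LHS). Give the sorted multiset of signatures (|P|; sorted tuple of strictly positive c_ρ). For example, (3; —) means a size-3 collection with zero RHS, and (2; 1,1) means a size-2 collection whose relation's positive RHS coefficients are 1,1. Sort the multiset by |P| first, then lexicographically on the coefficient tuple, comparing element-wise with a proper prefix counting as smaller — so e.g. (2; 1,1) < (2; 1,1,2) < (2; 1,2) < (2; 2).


The 24 primitive collections of Σ (r=11, n=4):

  {1,11}:  v_{1} + v_{11} = 0  →  sig = (2; —)
  {3,5}:  v_{3} + v_{5} = 0  →  sig = (2; —)
  {6,9}:  v_{6} + v_{9} = v_{3}  →  sig = (2; 1)
  {2,7}:  v_{2} + v_{7} = v_{1} + v_{3}  →  sig = (2; 1,1)
  {5,9}:  v_{5} + v_{9} = v_{2} + v_{4}  →  sig = (2; 1,1)
  {6,8}:  v_{6} + v_{8} = v_{1} + v_{9}  →  sig = (2; 1,1)
  {6,10}:  v_{6} + v_{10} = v_{1} + v_{8}  →  sig = (2; 1,1)
  {3,10}:  v_{3} + v_{10} = v_{1} + v_{8} + v_{9}  →  sig = (2; 1,1,1)
  {5,7}:  v_{5} + v_{7} = v_{1} + v_{4} + v_{6}  →  sig = (2; 1,1,1)
  {7,11}:  v_{7} + v_{11} = v_{3} + v_{4} + v_{6}  →  sig = (2; 1,1,1)
  {8,11}:  v_{8} + v_{11} = v_{2} + v_{4} + v_{9}  →  sig = (2; 1,1,1)
  {10,11}:  v_{10} + v_{11} = v_{2} + v_{4} + v_{8}  →  sig = (2; 1,1,1)
  {7,8}:  v_{7} + v_{8} = 2·v_{1} + v_{3} + v_{4} + v_{9}  →  sig = (2; 1,1,1,2)
  {7,9}:  v_{7} + v_{9} = v_{1} + 2·v_{3} + v_{4}  →  sig = (2; 1,1,2)
  {3,8}:  v_{3} + v_{8} = v_{1} + 2·v_{9}  →  sig = (2; 1,2)
  {5,8}:  v_{5} + v_{8} = v_{1} + 2·v_{2} + 2·v_{4}  →  sig = (2; 1,2,2)
  {7,10}:  v_{7} + v_{10} = 3·v_{1} + v_{4} + 2·v_{9}  →  sig = (2; 1,2,3)
  {9,10}:  v_{9} + v_{10} = 2·v_{8}  →  sig = (2; 2)
  {5,10}:  v_{5} + v_{10} = 2·v_{1} + 3·v_{2} + 3·v_{4}  →  sig = (2; 2,3,3)
  {2,4,6}:  v_{2} + v_{4} + v_{6} = 0  →  sig = (3; —)
  {2,3,4}:  v_{2} + v_{3} + v_{4} = v_{9}  →  sig = (3; 1)
  {1,2,4,8}:  v_{1} + v_{2} + v_{4} + v_{8} = v_{10}  →  sig = (4; 1)
  {1,2,4,9}:  v_{1} + v_{2} + v_{4} + v_{9} = v_{8}  →  sig = (4; 1)
  {1,3,4,6}:  v_{1} + v_{3} + v_{4} + v_{6} = v_{7}  →  sig = (4; 1)

Sorted signature multiset PRS(X):
[(2; —), (2; —), (2; 1), (2; 1,1), (2; 1,1), (2; 1,1), (2; 1,1), (2; 1,1,1), (2; 1,1,1), (2; 1,1,1), (2; 1,1,1), (2; 1,1,1), (2; 1,1,1,2), (2; 1,1,2), (2; 1,2), (2; 1,2,2), (2; 1,2,3), (2; 2), (2; 2,3,3), (3; —), (3; 1), (4; 1), (4; 1), (4; 1)]


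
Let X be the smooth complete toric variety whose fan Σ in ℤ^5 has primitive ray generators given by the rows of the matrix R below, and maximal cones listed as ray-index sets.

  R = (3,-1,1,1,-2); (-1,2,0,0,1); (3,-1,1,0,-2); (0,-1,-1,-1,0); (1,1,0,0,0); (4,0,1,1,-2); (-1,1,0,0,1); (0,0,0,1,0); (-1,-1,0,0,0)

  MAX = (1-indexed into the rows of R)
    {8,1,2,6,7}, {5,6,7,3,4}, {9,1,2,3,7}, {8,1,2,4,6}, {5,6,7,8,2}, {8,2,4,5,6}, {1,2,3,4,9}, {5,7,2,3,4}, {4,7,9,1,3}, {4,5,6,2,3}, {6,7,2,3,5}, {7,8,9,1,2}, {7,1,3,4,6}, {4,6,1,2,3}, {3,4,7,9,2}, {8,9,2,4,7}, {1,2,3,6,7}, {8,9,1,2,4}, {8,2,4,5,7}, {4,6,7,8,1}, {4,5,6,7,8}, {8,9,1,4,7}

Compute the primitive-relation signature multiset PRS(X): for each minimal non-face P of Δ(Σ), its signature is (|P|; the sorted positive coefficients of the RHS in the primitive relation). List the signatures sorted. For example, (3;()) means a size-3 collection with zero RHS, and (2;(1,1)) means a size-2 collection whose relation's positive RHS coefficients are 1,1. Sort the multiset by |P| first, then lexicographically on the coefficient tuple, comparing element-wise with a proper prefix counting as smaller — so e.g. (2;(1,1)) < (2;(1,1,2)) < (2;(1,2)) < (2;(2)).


6 minimal non-faces of Δ(Σ) (on 9 rays):

  P = {5,9}:  v_{5} + v_{9} = 0  ⇒ sig = (2;())
  P = {1,5}:  v_{1} + v_{5} = v_{6}  ⇒ sig = (2;(1))
  P = {3,8}:  v_{3} + v_{8} = v_{1}  ⇒ sig = (2;(1))
  P = {6,9}:  v_{6} + v_{9} = v_{1}  ⇒ sig = (2;(1))
  P = {1,2,4,7}:  v_{1} + v_{2} + v_{4} + v_{7} = v_{5}  ⇒ sig = (4;(1))
  P = {2,4,6,7}:  v_{2} + v_{4} + v_{6} + v_{7} = 2·v_{5}  ⇒ sig = (4;(2))

so the primitive-relation signature multiset is
    (2;())
    (2;(1))
    (2;(1))
    (2;(1))
    (4;(1))
    (4;(2))


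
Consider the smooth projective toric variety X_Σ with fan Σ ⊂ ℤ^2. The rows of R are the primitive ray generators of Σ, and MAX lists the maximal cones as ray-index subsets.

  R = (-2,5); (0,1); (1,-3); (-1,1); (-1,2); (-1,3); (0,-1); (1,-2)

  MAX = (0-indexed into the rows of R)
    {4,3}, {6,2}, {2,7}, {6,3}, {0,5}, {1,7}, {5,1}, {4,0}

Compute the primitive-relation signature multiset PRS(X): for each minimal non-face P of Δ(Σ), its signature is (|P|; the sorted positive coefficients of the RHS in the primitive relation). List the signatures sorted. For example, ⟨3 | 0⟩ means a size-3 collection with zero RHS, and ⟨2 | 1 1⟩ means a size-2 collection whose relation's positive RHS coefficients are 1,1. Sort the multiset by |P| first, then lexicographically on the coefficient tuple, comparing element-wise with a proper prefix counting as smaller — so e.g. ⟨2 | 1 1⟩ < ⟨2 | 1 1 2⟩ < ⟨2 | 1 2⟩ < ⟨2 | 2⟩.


Σ has 20 primitive collections:

  P={1,6}:  v_{1} + v_{6} = 0 ; sig = ⟨2 | 0⟩
  P={2,5}:  v_{2} + v_{5} = 0 ; sig = ⟨2 | 0⟩
  P={4,7}:  v_{4} + v_{7} = 0 ; sig = ⟨2 | 0⟩
  P={0,2}:  v_{0} + v_{2} = v_{4} ; sig = ⟨2 | 1⟩
  P={0,7}:  v_{0} + v_{7} = v_{5} ; sig = ⟨2 | 1⟩
  P={1,2}:  v_{1} + v_{2} = v_{7} ; sig = ⟨2 | 1⟩
  P={1,3}:  v_{1} + v_{3} = v_{4} ; sig = ⟨2 | 1⟩
  P={1,4}:  v_{1} + v_{4} = v_{5} ; sig = ⟨2 | 1⟩
  P={2,4}:  v_{2} + v_{4} = v_{6} ; sig = ⟨2 | 1⟩
  P={3,7}:  v_{3} + v_{7} = v_{6} ; sig = ⟨2 | 1⟩
  P={4,5}:  v_{4} + v_{5} = v_{0} ; sig = ⟨2 | 1⟩
  P={4,6}:  v_{4} + v_{6} = v_{3} ; sig = ⟨2 | 1⟩
  P={5,6}:  v_{5} + v_{6} = v_{4} ; sig = ⟨2 | 1⟩
  P={5,7}:  v_{5} + v_{7} = v_{1} ; sig = ⟨2 | 1⟩
  P={6,7}:  v_{6} + v_{7} = v_{2} ; sig = ⟨2 | 1⟩
  P={0,1}:  v_{0} + v_{1} = 2·v_{5} ; sig = ⟨2 | 2⟩
  P={0,6}:  v_{0} + v_{6} = 2·v_{4} ; sig = ⟨2 | 2⟩
  P={2,3}:  v_{2} + v_{3} = 2·v_{6} ; sig = ⟨2 | 2⟩
  P={3,5}:  v_{3} + v_{5} = 2·v_{4} ; sig = ⟨2 | 2⟩
  P={0,3}:  v_{0} + v_{3} = 3·v_{4} ; sig = ⟨2 | 3⟩

Sorted signature multiset PRS(X):
[⟨2 | 0⟩, ⟨2 | 0⟩, ⟨2 | 0⟩, ⟨2 | 1⟩, ⟨2 | 1⟩, ⟨2 | 1⟩, ⟨2 | 1⟩, ⟨2 | 1⟩, ⟨2 | 1⟩, ⟨2 | 1⟩, ⟨2 | 1⟩, ⟨2 | 1⟩, ⟨2 | 1⟩, ⟨2 | 1⟩, ⟨2 | 1⟩, ⟨2 | 2⟩, ⟨2 | 2⟩, ⟨2 | 2⟩, ⟨2 | 2⟩, ⟨2 | 3⟩]
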